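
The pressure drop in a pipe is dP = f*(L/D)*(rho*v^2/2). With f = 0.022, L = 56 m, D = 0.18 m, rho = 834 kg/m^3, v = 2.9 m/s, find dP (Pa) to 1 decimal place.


dP = f * (L/D) * (rho*v^2/2)
dP = 0.022 * (56/0.18) * (834*2.9^2/2)
L/D = 311.11111111
rho*v^2/2 = 834*8.41/2 = 3506.97
dP = 0.022 * 311.11111111 * 3506.97
dP = 24003.3 Pa


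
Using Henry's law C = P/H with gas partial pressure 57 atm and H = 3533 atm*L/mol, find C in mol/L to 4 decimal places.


C = P / H
C = 57 / 3533
C = 0.0161 mol/L


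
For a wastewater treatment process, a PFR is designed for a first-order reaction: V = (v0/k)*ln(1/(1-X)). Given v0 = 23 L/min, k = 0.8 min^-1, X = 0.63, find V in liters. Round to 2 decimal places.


V = (v0/k) * ln(1/(1-X))
V = (23/0.8) * ln(1/(1-0.63))
V = 28.75 * ln(2.702703)
V = 28.75 * 0.994252
V = 28.58 L


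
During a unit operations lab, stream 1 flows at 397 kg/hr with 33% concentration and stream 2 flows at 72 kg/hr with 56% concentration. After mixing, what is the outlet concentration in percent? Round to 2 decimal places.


Mass balance on solute: F1*x1 + F2*x2 = F3*x3
F3 = F1 + F2 = 397 + 72 = 469 kg/hr
x3 = (F1*x1 + F2*x2)/F3
x3 = (397*0.33 + 72*0.56) / 469
x3 = 36.53%


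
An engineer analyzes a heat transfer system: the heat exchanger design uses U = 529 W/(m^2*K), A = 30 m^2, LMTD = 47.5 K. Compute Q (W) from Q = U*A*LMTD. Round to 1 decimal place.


Q = U * A * LMTD
Q = 529 * 30 * 47.5
Q = 753825.0 W


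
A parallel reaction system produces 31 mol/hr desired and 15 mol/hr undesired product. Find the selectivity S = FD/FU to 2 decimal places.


S = desired product rate / undesired product rate
S = 31 / 15
S = 2.07


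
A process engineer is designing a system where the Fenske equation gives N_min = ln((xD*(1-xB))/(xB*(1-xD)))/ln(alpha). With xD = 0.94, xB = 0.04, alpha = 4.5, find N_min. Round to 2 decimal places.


N_min = ln((xD*(1-xB))/(xB*(1-xD))) / ln(alpha)
Numerator inside ln: 0.9024 / 0.0024 = 376.0
ln(376.0) = 5.929589
ln(alpha) = ln(4.5) = 1.504077
N_min = 5.929589 / 1.504077 = 3.94


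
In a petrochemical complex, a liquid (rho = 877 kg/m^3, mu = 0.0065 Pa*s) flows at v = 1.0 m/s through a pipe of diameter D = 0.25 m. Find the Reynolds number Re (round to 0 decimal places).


Re = rho * v * D / mu
Re = 877 * 1.0 * 0.25 / 0.0065
Re = 219.25 / 0.0065
Re = 33731


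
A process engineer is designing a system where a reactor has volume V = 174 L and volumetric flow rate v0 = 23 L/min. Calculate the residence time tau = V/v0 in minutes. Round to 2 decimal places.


tau = V / v0
tau = 174 / 23
tau = 7.57 min


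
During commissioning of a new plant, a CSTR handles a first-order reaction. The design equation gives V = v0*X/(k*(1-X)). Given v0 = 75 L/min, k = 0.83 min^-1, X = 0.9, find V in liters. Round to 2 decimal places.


V = v0 * X / (k * (1 - X))
V = 75 * 0.9 / (0.83 * (1 - 0.9))
V = 67.5 / (0.83 * 0.1)
V = 67.5 / 0.083
V = 813.25 L


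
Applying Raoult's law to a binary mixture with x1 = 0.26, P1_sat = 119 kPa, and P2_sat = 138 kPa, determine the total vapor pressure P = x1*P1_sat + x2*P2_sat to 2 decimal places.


P = x1*P1_sat + x2*P2_sat
x2 = 1 - x1 = 1 - 0.26 = 0.74
P = 0.26*119 + 0.74*138
P = 30.94 + 102.12
P = 133.06 kPa


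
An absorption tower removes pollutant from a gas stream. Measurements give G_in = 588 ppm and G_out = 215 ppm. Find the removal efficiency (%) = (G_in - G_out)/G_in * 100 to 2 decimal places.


Efficiency = (G_in - G_out) / G_in * 100%
Efficiency = (588 - 215) / 588 * 100
Efficiency = 373 / 588 * 100
Efficiency = 63.44%


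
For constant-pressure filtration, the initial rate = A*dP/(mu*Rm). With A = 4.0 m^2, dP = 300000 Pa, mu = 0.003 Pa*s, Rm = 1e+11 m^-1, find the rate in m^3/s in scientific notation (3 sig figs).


rate = A * dP / (mu * Rm)
rate = 4.0 * 300000 / (0.003 * 1e+11)
rate = 1200000.0 / 3.000e+08
rate = 4.00e-03 m^3/s


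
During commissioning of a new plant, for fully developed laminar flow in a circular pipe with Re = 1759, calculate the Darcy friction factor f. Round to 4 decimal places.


f = 64 / Re
f = 64 / 1759
f = 0.0364


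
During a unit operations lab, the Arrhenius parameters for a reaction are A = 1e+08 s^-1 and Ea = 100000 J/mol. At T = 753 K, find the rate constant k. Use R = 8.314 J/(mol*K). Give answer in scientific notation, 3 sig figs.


k = A * exp(-Ea/(R*T))
k = 1e+08 * exp(-100000 / (8.314 * 753))
k = 1e+08 * exp(-15.973313)
k = 1.16e+01


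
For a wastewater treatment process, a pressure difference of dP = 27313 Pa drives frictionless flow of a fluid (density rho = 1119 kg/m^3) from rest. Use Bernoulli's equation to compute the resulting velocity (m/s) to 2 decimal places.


v = sqrt(2*dP/rho)
v = sqrt(2*27313/1119)
v = sqrt(48.816801)
v = 6.99 m/s


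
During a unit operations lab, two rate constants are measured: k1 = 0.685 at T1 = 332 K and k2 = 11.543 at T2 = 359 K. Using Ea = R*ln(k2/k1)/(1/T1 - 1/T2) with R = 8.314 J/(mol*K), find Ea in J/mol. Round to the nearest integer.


Ea = R * ln(k2/k1) / (1/T1 - 1/T2)
ln(k2/k1) = ln(11.543/0.685) = 2.8244156
1/T1 - 1/T2 = 1/332 - 1/359 = 0.000226532872
Ea = 8.314 * 2.8244156 / 0.000226532872
Ea = 103659 J/mol


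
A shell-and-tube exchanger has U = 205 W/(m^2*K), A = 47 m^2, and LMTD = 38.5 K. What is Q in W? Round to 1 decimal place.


Q = U * A * LMTD
Q = 205 * 47 * 38.5
Q = 370947.5 W


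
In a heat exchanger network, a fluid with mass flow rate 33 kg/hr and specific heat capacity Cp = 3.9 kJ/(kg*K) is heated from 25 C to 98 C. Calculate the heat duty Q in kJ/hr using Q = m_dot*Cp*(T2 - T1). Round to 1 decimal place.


Q = m_dot * Cp * (T2 - T1)
Q = 33 * 3.9 * (98 - 25)
Q = 33 * 3.9 * 73
Q = 9395.1 kJ/hr


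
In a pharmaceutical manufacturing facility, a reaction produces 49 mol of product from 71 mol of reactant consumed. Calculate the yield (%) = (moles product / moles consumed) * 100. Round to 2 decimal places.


Yield = (moles product / moles consumed) * 100%
Yield = (49 / 71) * 100
Yield = 0.6901 * 100
Yield = 69.01%


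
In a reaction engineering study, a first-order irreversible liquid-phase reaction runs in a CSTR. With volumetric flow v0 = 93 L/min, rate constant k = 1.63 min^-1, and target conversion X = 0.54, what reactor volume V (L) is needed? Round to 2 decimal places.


V = v0 * X / (k * (1 - X))
V = 93 * 0.54 / (1.63 * (1 - 0.54))
V = 50.22 / (1.63 * 0.46)
V = 50.22 / 0.7498
V = 66.98 L


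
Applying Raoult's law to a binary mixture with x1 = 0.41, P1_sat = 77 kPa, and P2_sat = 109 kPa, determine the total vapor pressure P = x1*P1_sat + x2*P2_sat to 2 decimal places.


P = x1*P1_sat + x2*P2_sat
x2 = 1 - x1 = 1 - 0.41 = 0.59
P = 0.41*77 + 0.59*109
P = 31.57 + 64.31
P = 95.88 kPa


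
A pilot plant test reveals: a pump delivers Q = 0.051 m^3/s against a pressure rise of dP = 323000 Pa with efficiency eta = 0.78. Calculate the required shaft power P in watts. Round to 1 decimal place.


P = Q * dP / eta
P = 0.051 * 323000 / 0.78
P = 16473.0 / 0.78
P = 21119.2 W


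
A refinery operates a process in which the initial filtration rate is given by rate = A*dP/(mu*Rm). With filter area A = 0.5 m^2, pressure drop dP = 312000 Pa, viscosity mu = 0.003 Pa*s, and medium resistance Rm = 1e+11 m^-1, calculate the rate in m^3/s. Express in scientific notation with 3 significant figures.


rate = A * dP / (mu * Rm)
rate = 0.5 * 312000 / (0.003 * 1e+11)
rate = 156000.0 / 3.000e+08
rate = 5.20e-04 m^3/s


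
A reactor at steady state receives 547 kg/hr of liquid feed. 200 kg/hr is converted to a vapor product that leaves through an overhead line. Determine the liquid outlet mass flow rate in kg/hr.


Steady-state mass balance on the main outlet: F_out = F_in - F_removed
F_out = 547 - 200
F_out = 347 kg/hr


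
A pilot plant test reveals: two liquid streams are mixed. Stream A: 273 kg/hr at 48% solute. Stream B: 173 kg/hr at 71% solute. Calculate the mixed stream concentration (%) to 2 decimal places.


Mass balance on solute: F1*x1 + F2*x2 = F3*x3
F3 = F1 + F2 = 273 + 173 = 446 kg/hr
x3 = (F1*x1 + F2*x2)/F3
x3 = (273*0.48 + 173*0.71) / 446
x3 = 56.92%


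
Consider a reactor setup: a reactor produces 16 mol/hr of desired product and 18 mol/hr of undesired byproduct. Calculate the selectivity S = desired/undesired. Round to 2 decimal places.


S = desired product rate / undesired product rate
S = 16 / 18
S = 0.89


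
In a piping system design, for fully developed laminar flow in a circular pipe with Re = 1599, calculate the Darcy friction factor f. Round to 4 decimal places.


f = 64 / Re
f = 64 / 1599
f = 0.0400


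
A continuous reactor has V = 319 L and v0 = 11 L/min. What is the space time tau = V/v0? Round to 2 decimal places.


tau = V / v0
tau = 319 / 11
tau = 29.00 min


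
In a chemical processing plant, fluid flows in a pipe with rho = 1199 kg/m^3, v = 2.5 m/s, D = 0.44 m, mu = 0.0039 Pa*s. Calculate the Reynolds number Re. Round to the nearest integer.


Re = rho * v * D / mu
Re = 1199 * 2.5 * 0.44 / 0.0039
Re = 1318.9 / 0.0039
Re = 338179


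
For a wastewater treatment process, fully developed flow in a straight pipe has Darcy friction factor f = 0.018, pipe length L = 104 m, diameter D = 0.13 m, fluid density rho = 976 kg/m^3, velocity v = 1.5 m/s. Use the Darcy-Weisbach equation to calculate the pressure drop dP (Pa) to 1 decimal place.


dP = f * (L/D) * (rho*v^2/2)
dP = 0.018 * (104/0.13) * (976*1.5^2/2)
L/D = 800.0
rho*v^2/2 = 976*2.25/2 = 1098.0
dP = 0.018 * 800.0 * 1098.0
dP = 15811.2 Pa


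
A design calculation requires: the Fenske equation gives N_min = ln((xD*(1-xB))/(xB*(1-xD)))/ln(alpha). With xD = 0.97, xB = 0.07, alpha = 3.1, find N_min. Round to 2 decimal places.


N_min = ln((xD*(1-xB))/(xB*(1-xD))) / ln(alpha)
Numerator inside ln: 0.9021 / 0.0021 = 429.571429
ln(429.571429) = 6.062788
ln(alpha) = ln(3.1) = 1.131402
N_min = 6.062788 / 1.131402 = 5.36


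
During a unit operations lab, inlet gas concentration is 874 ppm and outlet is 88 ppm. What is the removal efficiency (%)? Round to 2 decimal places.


Efficiency = (G_in - G_out) / G_in * 100%
Efficiency = (874 - 88) / 874 * 100
Efficiency = 786 / 874 * 100
Efficiency = 89.93%


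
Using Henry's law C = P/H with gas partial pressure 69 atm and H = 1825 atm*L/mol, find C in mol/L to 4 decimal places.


C = P / H
C = 69 / 1825
C = 0.0378 mol/L


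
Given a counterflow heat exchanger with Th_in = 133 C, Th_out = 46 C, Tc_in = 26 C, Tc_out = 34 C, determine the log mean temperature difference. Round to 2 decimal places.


dT1 = Th_in - Tc_out = 133 - 34 = 99
dT2 = Th_out - Tc_in = 46 - 26 = 20
LMTD = (dT1 - dT2) / ln(dT1/dT2)
LMTD = (99 - 20) / ln(99/20)
LMTD = 49.39 K


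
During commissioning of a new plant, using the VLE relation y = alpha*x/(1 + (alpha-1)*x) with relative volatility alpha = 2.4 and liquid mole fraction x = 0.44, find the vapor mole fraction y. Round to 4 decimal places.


y = alpha*x / (1 + (alpha-1)*x)
y = 2.4*0.44 / (1 + (2.4-1)*0.44)
y = 1.056 / (1 + 0.616)
y = 1.056 / 1.616
y = 0.6535


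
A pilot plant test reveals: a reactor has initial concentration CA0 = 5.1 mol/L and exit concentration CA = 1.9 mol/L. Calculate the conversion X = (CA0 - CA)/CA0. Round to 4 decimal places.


X = (CA0 - CA) / CA0
X = (5.1 - 1.9) / 5.1
X = 3.2 / 5.1
X = 0.6275


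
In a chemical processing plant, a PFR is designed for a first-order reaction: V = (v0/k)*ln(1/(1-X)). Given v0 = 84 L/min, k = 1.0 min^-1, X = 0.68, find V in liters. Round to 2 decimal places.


V = (v0/k) * ln(1/(1-X))
V = (84/1.0) * ln(1/(1-0.68))
V = 84.0 * ln(3.125)
V = 84.0 * 1.139434
V = 95.71 L


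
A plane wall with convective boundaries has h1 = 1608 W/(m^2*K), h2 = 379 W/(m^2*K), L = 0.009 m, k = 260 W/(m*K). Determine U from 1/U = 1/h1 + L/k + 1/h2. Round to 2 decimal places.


1/U = 1/h1 + L/k + 1/h2
1/U = 1/1608 + 0.009/260 + 1/379
1/U = 0.0006218905 + 3.46154e-05 + 0.0026385224
1/U = 0.0032950283
U = 303.49 W/(m^2*K)


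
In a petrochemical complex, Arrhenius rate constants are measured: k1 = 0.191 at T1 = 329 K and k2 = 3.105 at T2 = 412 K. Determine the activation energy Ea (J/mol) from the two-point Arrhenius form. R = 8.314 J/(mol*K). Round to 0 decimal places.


Ea = R * ln(k2/k1) / (1/T1 - 1/T2)
ln(k2/k1) = ln(3.105/0.191) = 2.7884956
1/T1 - 1/T2 = 1/329 - 1/412 = 0.000612329212
Ea = 8.314 * 2.7884956 / 0.000612329212
Ea = 37861 J/mol


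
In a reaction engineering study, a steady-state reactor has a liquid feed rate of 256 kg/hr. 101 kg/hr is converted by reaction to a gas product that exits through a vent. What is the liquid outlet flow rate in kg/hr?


Steady-state mass balance on the main outlet: F_out = F_in - F_removed
F_out = 256 - 101
F_out = 155 kg/hr


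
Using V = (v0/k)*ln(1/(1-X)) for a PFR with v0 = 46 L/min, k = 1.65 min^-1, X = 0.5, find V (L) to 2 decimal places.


V = (v0/k) * ln(1/(1-X))
V = (46/1.65) * ln(1/(1-0.5))
V = 27.878788 * ln(2.0)
V = 27.878788 * 0.693147
V = 19.32 L


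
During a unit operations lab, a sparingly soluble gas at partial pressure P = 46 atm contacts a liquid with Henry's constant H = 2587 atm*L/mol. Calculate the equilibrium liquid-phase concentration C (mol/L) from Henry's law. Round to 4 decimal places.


C = P / H
C = 46 / 2587
C = 0.0178 mol/L


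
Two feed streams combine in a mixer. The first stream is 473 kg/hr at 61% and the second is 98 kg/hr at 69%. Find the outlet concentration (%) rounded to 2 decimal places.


Mass balance on solute: F1*x1 + F2*x2 = F3*x3
F3 = F1 + F2 = 473 + 98 = 571 kg/hr
x3 = (F1*x1 + F2*x2)/F3
x3 = (473*0.61 + 98*0.69) / 571
x3 = 62.37%


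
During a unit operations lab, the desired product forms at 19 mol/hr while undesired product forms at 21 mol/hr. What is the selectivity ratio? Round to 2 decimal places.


S = desired product rate / undesired product rate
S = 19 / 21
S = 0.90


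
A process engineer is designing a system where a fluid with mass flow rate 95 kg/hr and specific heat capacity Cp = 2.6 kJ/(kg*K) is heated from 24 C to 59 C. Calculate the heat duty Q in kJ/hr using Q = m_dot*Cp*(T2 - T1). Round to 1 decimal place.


Q = m_dot * Cp * (T2 - T1)
Q = 95 * 2.6 * (59 - 24)
Q = 95 * 2.6 * 35
Q = 8645.0 kJ/hr


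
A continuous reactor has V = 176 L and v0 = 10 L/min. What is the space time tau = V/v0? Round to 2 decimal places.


tau = V / v0
tau = 176 / 10
tau = 17.60 min


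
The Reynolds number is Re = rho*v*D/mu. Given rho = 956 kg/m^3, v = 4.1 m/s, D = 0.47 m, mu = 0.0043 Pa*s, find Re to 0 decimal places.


Re = rho * v * D / mu
Re = 956 * 4.1 * 0.47 / 0.0043
Re = 1842.212 / 0.0043
Re = 428421


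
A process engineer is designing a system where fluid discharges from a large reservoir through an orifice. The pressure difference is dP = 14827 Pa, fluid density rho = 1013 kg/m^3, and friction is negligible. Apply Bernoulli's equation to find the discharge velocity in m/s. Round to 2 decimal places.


v = sqrt(2*dP/rho)
v = sqrt(2*14827/1013)
v = sqrt(29.273445)
v = 5.41 m/s


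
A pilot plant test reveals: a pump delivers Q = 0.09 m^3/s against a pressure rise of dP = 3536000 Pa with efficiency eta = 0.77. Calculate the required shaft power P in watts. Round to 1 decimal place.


P = Q * dP / eta
P = 0.09 * 3536000 / 0.77
P = 318240.0 / 0.77
P = 413298.7 W


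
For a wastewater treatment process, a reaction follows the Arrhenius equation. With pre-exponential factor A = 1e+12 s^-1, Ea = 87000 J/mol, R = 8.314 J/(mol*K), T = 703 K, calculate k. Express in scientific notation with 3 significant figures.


k = A * exp(-Ea/(R*T))
k = 1e+12 * exp(-87000 / (8.314 * 703))
k = 1e+12 * exp(-14.885174)
k = 3.43e+05


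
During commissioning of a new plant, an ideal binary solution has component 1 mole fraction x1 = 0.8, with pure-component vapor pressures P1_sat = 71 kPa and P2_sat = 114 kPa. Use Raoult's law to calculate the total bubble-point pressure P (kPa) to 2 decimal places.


P = x1*P1_sat + x2*P2_sat
x2 = 1 - x1 = 1 - 0.8 = 0.2
P = 0.8*71 + 0.2*114
P = 56.8 + 22.8
P = 79.60 kPa


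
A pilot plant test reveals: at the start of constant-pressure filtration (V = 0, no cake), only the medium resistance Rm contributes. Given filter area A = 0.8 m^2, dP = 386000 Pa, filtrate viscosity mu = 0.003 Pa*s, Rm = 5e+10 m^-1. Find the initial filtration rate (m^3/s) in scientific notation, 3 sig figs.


rate = A * dP / (mu * Rm)
rate = 0.8 * 386000 / (0.003 * 5e+10)
rate = 308800.0 / 1.500e+08
rate = 2.06e-03 m^3/s


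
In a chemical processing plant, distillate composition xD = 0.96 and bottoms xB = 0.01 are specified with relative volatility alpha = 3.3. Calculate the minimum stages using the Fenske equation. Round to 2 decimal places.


N_min = ln((xD*(1-xB))/(xB*(1-xD))) / ln(alpha)
Numerator inside ln: 0.9504 / 0.0004 = 2376.0
ln(2376.0) = 7.773174
ln(alpha) = ln(3.3) = 1.193922
N_min = 7.773174 / 1.193922 = 6.51


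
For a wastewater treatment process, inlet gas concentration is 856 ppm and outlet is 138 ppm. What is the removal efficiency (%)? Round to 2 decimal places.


Efficiency = (G_in - G_out) / G_in * 100%
Efficiency = (856 - 138) / 856 * 100
Efficiency = 718 / 856 * 100
Efficiency = 83.88%


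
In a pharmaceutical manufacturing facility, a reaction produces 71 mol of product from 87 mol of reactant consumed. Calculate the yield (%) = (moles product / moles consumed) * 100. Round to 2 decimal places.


Yield = (moles product / moles consumed) * 100%
Yield = (71 / 87) * 100
Yield = 0.8161 * 100
Yield = 81.61%


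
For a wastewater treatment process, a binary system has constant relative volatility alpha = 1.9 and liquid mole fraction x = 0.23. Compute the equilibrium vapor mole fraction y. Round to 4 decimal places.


y = alpha*x / (1 + (alpha-1)*x)
y = 1.9*0.23 / (1 + (1.9-1)*0.23)
y = 0.437 / (1 + 0.207)
y = 0.437 / 1.207
y = 0.3621


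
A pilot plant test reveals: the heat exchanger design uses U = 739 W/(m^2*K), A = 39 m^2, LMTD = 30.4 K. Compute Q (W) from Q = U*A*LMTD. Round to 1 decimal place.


Q = U * A * LMTD
Q = 739 * 39 * 30.4
Q = 876158.4 W


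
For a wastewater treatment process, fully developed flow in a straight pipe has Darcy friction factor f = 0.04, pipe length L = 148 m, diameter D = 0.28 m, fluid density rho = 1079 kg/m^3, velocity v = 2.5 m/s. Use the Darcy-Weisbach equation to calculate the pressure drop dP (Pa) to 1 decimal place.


dP = f * (L/D) * (rho*v^2/2)
dP = 0.04 * (148/0.28) * (1079*2.5^2/2)
L/D = 528.57142857
rho*v^2/2 = 1079*6.25/2 = 3371.875
dP = 0.04 * 528.57142857 * 3371.875
dP = 71291.1 Pa


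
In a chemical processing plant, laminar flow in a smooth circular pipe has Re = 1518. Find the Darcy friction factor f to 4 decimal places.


f = 64 / Re
f = 64 / 1518
f = 0.0422


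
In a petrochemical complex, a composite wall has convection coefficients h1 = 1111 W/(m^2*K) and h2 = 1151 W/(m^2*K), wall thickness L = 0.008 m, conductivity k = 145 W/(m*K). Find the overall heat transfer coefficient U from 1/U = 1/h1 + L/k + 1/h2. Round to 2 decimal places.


1/U = 1/h1 + L/k + 1/h2
1/U = 1/1111 + 0.008/145 + 1/1151
1/U = 0.00090009 + 5.51724e-05 + 0.0008688097
1/U = 0.0018240721
U = 548.22 W/(m^2*K)


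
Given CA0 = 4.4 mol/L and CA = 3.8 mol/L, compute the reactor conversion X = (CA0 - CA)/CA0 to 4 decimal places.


X = (CA0 - CA) / CA0
X = (4.4 - 3.8) / 4.4
X = 0.6 / 4.4
X = 0.1364


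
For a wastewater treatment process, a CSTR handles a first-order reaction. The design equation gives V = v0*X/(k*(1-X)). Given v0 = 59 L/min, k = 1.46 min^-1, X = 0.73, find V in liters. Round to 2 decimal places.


V = v0 * X / (k * (1 - X))
V = 59 * 0.73 / (1.46 * (1 - 0.73))
V = 43.07 / (1.46 * 0.27)
V = 43.07 / 0.3942
V = 109.26 L


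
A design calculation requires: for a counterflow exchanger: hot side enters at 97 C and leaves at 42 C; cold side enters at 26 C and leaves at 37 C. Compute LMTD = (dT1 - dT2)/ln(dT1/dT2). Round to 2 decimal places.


dT1 = Th_in - Tc_out = 97 - 37 = 60
dT2 = Th_out - Tc_in = 42 - 26 = 16
LMTD = (dT1 - dT2) / ln(dT1/dT2)
LMTD = (60 - 16) / ln(60/16)
LMTD = 33.29 K


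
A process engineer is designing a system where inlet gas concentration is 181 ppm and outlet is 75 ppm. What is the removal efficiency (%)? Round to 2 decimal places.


Efficiency = (G_in - G_out) / G_in * 100%
Efficiency = (181 - 75) / 181 * 100
Efficiency = 106 / 181 * 100
Efficiency = 58.56%


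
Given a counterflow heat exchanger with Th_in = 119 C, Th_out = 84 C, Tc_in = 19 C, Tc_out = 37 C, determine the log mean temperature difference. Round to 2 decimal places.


dT1 = Th_in - Tc_out = 119 - 37 = 82
dT2 = Th_out - Tc_in = 84 - 19 = 65
LMTD = (dT1 - dT2) / ln(dT1/dT2)
LMTD = (82 - 65) / ln(82/65)
LMTD = 73.17 K


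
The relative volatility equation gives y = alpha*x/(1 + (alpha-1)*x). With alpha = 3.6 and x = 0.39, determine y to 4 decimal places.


y = alpha*x / (1 + (alpha-1)*x)
y = 3.6*0.39 / (1 + (3.6-1)*0.39)
y = 1.404 / (1 + 1.014)
y = 1.404 / 2.014
y = 0.6971


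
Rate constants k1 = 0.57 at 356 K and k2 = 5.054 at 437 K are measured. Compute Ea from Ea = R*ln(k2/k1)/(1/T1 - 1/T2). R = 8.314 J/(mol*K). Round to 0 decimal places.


Ea = R * ln(k2/k1) / (1/T1 - 1/T2)
ln(k2/k1) = ln(5.054/0.57) = 2.1822989
1/T1 - 1/T2 = 1/356 - 1/437 = 0.000520659245
Ea = 8.314 * 2.1822989 / 0.000520659245
Ea = 34847 J/mol


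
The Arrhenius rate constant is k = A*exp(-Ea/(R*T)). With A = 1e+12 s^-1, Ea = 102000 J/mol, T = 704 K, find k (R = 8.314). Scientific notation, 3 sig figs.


k = A * exp(-Ea/(R*T))
k = 1e+12 * exp(-102000 / (8.314 * 704))
k = 1e+12 * exp(-17.426794)
k = 2.70e+04


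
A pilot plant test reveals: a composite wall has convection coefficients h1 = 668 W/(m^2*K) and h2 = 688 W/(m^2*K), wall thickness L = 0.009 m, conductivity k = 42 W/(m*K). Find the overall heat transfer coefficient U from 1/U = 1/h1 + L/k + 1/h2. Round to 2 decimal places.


1/U = 1/h1 + L/k + 1/h2
1/U = 1/668 + 0.009/42 + 1/688
1/U = 0.001497006 + 0.0002142857 + 0.0014534884
1/U = 0.0031647801
U = 315.98 W/(m^2*K)


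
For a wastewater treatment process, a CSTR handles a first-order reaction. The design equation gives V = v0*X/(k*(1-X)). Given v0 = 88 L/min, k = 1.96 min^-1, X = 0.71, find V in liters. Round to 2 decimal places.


V = v0 * X / (k * (1 - X))
V = 88 * 0.71 / (1.96 * (1 - 0.71))
V = 62.48 / (1.96 * 0.29)
V = 62.48 / 0.5684
V = 109.92 L


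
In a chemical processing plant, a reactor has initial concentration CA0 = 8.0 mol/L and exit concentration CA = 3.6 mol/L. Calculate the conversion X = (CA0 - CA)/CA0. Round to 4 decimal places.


X = (CA0 - CA) / CA0
X = (8.0 - 3.6) / 8.0
X = 4.4 / 8.0
X = 0.5500


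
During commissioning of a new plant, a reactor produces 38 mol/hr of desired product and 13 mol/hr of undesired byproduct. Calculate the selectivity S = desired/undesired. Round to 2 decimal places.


S = desired product rate / undesired product rate
S = 38 / 13
S = 2.92


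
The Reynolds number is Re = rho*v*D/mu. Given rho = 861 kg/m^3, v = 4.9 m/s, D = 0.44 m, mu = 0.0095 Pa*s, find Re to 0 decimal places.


Re = rho * v * D / mu
Re = 861 * 4.9 * 0.44 / 0.0095
Re = 1856.316 / 0.0095
Re = 195402


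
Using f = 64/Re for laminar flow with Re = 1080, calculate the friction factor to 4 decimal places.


f = 64 / Re
f = 64 / 1080
f = 0.0593


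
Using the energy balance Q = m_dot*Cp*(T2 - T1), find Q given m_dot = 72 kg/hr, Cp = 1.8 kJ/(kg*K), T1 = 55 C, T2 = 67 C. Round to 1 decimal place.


Q = m_dot * Cp * (T2 - T1)
Q = 72 * 1.8 * (67 - 55)
Q = 72 * 1.8 * 12
Q = 1555.2 kJ/hr


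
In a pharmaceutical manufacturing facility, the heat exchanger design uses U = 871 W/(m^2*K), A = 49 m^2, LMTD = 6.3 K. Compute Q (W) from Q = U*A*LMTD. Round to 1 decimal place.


Q = U * A * LMTD
Q = 871 * 49 * 6.3
Q = 268877.7 W


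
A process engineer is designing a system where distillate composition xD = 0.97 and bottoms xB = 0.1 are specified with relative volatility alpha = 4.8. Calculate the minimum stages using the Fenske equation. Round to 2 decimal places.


N_min = ln((xD*(1-xB))/(xB*(1-xD))) / ln(alpha)
Numerator inside ln: 0.873 / 0.003 = 291.0
ln(291.0) = 5.673323
ln(alpha) = ln(4.8) = 1.568616
N_min = 5.673323 / 1.568616 = 3.62


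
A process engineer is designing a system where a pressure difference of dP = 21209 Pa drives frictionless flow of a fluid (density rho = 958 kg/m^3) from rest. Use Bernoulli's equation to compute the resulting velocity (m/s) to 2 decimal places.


v = sqrt(2*dP/rho)
v = sqrt(2*21209/958)
v = sqrt(44.277662)
v = 6.65 m/s


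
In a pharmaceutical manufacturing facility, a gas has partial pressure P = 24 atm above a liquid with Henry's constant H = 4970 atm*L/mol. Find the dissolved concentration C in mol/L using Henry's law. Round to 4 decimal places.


C = P / H
C = 24 / 4970
C = 0.0048 mol/L


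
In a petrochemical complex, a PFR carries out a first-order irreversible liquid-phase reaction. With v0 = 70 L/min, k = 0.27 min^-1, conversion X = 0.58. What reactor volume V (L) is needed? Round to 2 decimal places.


V = (v0/k) * ln(1/(1-X))
V = (70/0.27) * ln(1/(1-0.58))
V = 259.259259 * ln(2.380952)
V = 259.259259 * 0.8675
V = 224.91 L


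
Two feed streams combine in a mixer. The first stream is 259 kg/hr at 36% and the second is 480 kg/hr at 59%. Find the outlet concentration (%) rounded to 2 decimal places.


Mass balance on solute: F1*x1 + F2*x2 = F3*x3
F3 = F1 + F2 = 259 + 480 = 739 kg/hr
x3 = (F1*x1 + F2*x2)/F3
x3 = (259*0.36 + 480*0.59) / 739
x3 = 50.94%


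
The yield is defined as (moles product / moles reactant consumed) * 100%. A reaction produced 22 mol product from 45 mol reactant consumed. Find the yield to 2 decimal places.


Yield = (moles product / moles consumed) * 100%
Yield = (22 / 45) * 100
Yield = 0.4889 * 100
Yield = 48.89%


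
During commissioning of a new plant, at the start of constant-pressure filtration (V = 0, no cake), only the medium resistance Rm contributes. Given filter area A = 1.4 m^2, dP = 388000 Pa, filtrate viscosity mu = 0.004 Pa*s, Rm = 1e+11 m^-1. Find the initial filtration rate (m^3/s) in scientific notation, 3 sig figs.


rate = A * dP / (mu * Rm)
rate = 1.4 * 388000 / (0.004 * 1e+11)
rate = 543200.0 / 4.000e+08
rate = 1.36e-03 m^3/s


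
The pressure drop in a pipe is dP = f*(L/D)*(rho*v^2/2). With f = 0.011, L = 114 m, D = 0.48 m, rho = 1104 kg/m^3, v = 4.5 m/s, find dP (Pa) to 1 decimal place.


dP = f * (L/D) * (rho*v^2/2)
dP = 0.011 * (114/0.48) * (1104*4.5^2/2)
L/D = 237.5
rho*v^2/2 = 1104*20.25/2 = 11178.0
dP = 0.011 * 237.5 * 11178.0
dP = 29202.5 Pa


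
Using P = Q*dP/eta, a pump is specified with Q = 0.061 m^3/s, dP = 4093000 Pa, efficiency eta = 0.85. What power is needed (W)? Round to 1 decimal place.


P = Q * dP / eta
P = 0.061 * 4093000 / 0.85
P = 249673.0 / 0.85
P = 293732.9 W


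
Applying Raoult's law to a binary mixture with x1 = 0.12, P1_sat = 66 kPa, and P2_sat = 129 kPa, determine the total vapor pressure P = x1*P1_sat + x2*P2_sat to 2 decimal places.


P = x1*P1_sat + x2*P2_sat
x2 = 1 - x1 = 1 - 0.12 = 0.88
P = 0.12*66 + 0.88*129
P = 7.92 + 113.52
P = 121.44 kPa


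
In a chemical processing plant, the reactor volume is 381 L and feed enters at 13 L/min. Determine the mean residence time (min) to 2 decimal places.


tau = V / v0
tau = 381 / 13
tau = 29.31 min


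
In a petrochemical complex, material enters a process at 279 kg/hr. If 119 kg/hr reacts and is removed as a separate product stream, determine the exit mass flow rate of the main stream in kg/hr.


Steady-state mass balance on the main outlet: F_out = F_in - F_removed
F_out = 279 - 119
F_out = 160 kg/hr


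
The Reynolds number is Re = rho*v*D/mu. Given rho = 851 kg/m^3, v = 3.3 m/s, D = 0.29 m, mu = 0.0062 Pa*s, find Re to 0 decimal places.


Re = rho * v * D / mu
Re = 851 * 3.3 * 0.29 / 0.0062
Re = 814.407 / 0.0062
Re = 131356


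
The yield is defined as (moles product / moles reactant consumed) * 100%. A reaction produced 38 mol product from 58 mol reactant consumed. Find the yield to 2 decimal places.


Yield = (moles product / moles consumed) * 100%
Yield = (38 / 58) * 100
Yield = 0.6552 * 100
Yield = 65.52%


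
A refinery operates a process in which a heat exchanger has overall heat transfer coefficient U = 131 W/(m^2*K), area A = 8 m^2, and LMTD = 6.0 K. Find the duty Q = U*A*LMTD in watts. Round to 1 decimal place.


Q = U * A * LMTD
Q = 131 * 8 * 6.0
Q = 6288.0 W


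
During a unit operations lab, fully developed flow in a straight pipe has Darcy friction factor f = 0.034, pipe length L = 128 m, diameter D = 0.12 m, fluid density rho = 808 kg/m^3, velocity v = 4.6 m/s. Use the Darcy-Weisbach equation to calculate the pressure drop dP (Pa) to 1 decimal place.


dP = f * (L/D) * (rho*v^2/2)
dP = 0.034 * (128/0.12) * (808*4.6^2/2)
L/D = 1066.66666667
rho*v^2/2 = 808*21.16/2 = 8548.64
dP = 0.034 * 1066.66666667 * 8548.64
dP = 310030.7 Pa


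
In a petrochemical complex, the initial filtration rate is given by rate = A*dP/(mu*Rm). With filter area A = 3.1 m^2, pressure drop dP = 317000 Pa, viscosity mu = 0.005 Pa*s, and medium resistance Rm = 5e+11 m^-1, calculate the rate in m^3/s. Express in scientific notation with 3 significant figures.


rate = A * dP / (mu * Rm)
rate = 3.1 * 317000 / (0.005 * 5e+11)
rate = 982700.0 / 2.500e+09
rate = 3.93e-04 m^3/s


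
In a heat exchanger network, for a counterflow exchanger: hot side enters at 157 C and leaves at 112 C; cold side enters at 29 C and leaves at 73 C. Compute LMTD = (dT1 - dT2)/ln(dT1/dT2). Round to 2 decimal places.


dT1 = Th_in - Tc_out = 157 - 73 = 84
dT2 = Th_out - Tc_in = 112 - 29 = 83
LMTD = (dT1 - dT2) / ln(dT1/dT2)
LMTD = (84 - 83) / ln(84/83)
LMTD = 83.50 K


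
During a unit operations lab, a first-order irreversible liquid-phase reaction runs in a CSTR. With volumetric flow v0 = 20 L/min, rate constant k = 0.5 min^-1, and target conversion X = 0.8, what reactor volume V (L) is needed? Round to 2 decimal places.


V = v0 * X / (k * (1 - X))
V = 20 * 0.8 / (0.5 * (1 - 0.8))
V = 16.0 / (0.5 * 0.2)
V = 16.0 / 0.1
V = 160.00 L


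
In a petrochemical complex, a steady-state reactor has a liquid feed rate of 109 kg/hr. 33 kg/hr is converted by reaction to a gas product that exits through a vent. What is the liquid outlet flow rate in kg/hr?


Steady-state mass balance on the main outlet: F_out = F_in - F_removed
F_out = 109 - 33
F_out = 76 kg/hr


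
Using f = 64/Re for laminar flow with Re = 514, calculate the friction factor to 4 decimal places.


f = 64 / Re
f = 64 / 514
f = 0.1245


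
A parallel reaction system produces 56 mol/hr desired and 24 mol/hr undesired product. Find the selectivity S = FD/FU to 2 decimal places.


S = desired product rate / undesired product rate
S = 56 / 24
S = 2.33


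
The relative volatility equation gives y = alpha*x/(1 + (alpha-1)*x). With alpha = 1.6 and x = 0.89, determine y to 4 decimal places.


y = alpha*x / (1 + (alpha-1)*x)
y = 1.6*0.89 / (1 + (1.6-1)*0.89)
y = 1.424 / (1 + 0.534)
y = 1.424 / 1.534
y = 0.9283


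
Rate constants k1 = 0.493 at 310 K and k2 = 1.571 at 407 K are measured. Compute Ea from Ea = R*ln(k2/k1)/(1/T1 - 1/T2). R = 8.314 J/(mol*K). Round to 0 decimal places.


Ea = R * ln(k2/k1) / (1/T1 - 1/T2)
ln(k2/k1) = ln(1.571/0.493) = 1.1589585
1/T1 - 1/T2 = 1/310 - 1/407 = 0.000768803995
Ea = 8.314 * 1.1589585 / 0.000768803995
Ea = 12533 J/mol


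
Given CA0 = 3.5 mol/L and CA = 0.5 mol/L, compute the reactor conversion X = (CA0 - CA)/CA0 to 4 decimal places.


X = (CA0 - CA) / CA0
X = (3.5 - 0.5) / 3.5
X = 3.0 / 3.5
X = 0.8571


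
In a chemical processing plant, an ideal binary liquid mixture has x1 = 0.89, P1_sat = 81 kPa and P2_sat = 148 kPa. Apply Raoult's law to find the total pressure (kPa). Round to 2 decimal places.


P = x1*P1_sat + x2*P2_sat
x2 = 1 - x1 = 1 - 0.89 = 0.11
P = 0.89*81 + 0.11*148
P = 72.09 + 16.28
P = 88.37 kPa


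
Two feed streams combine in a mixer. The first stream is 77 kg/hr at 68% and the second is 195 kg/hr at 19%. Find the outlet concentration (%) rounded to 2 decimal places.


Mass balance on solute: F1*x1 + F2*x2 = F3*x3
F3 = F1 + F2 = 77 + 195 = 272 kg/hr
x3 = (F1*x1 + F2*x2)/F3
x3 = (77*0.68 + 195*0.19) / 272
x3 = 32.87%


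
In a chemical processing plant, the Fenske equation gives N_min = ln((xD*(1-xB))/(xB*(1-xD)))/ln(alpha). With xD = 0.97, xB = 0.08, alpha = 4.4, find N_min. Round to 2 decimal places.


N_min = ln((xD*(1-xB))/(xB*(1-xD))) / ln(alpha)
Numerator inside ln: 0.8924 / 0.0024 = 371.833333
ln(371.833333) = 5.918446
ln(alpha) = ln(4.4) = 1.481605
N_min = 5.918446 / 1.481605 = 3.99


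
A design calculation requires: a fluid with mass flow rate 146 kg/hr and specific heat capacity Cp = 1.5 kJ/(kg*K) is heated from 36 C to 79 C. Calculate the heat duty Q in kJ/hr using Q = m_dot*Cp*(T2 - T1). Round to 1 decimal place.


Q = m_dot * Cp * (T2 - T1)
Q = 146 * 1.5 * (79 - 36)
Q = 146 * 1.5 * 43
Q = 9417.0 kJ/hr


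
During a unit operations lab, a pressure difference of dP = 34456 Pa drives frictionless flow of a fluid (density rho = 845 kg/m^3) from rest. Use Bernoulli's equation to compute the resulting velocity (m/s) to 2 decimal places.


v = sqrt(2*dP/rho)
v = sqrt(2*34456/845)
v = sqrt(81.552663)
v = 9.03 m/s


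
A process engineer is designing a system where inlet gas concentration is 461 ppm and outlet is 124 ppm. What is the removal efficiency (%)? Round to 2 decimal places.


Efficiency = (G_in - G_out) / G_in * 100%
Efficiency = (461 - 124) / 461 * 100
Efficiency = 337 / 461 * 100
Efficiency = 73.10%


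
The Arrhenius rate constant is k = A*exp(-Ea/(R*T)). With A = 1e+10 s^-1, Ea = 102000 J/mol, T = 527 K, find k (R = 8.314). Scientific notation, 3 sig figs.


k = A * exp(-Ea/(R*T))
k = 1e+10 * exp(-102000 / (8.314 * 527))
k = 1e+10 * exp(-23.279816)
k = 7.76e-01


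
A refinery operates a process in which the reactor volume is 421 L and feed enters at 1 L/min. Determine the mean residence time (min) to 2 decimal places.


tau = V / v0
tau = 421 / 1
tau = 421.00 min


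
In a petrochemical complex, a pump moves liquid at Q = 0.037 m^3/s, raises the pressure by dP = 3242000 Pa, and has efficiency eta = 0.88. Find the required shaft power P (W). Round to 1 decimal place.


P = Q * dP / eta
P = 0.037 * 3242000 / 0.88
P = 119954.0 / 0.88
P = 136311.4 W


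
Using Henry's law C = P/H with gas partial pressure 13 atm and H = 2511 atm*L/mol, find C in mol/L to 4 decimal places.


C = P / H
C = 13 / 2511
C = 0.0052 mol/L


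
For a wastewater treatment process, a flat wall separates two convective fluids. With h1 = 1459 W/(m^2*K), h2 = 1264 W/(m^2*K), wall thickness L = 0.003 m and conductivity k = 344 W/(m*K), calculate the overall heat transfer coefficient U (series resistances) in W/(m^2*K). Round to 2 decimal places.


1/U = 1/h1 + L/k + 1/h2
1/U = 1/1459 + 0.003/344 + 1/1264
1/U = 0.000685401 + 8.7209e-06 + 0.0007911392
1/U = 0.0014852611
U = 673.28 W/(m^2*K)


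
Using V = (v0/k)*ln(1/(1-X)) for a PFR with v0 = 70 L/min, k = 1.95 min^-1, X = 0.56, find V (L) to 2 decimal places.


V = (v0/k) * ln(1/(1-X))
V = (70/1.95) * ln(1/(1-0.56))
V = 35.897436 * ln(2.272727)
V = 35.897436 * 0.82098
V = 29.47 L


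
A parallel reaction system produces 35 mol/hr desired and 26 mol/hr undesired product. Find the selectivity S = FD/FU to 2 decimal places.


S = desired product rate / undesired product rate
S = 35 / 26
S = 1.35


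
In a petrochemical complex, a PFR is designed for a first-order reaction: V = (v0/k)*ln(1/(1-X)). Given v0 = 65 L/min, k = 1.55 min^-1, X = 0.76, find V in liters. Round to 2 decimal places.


V = (v0/k) * ln(1/(1-X))
V = (65/1.55) * ln(1/(1-0.76))
V = 41.935484 * ln(4.166667)
V = 41.935484 * 1.427116
V = 59.85 L


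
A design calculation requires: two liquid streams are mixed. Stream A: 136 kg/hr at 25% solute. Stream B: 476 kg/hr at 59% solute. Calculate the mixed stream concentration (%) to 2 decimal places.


Mass balance on solute: F1*x1 + F2*x2 = F3*x3
F3 = F1 + F2 = 136 + 476 = 612 kg/hr
x3 = (F1*x1 + F2*x2)/F3
x3 = (136*0.25 + 476*0.59) / 612
x3 = 51.44%


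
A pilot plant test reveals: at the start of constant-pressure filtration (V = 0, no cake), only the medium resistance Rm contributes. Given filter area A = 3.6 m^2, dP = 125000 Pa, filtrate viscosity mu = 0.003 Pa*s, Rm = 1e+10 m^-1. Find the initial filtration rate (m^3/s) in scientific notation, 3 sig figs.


rate = A * dP / (mu * Rm)
rate = 3.6 * 125000 / (0.003 * 1e+10)
rate = 450000.0 / 3.000e+07
rate = 1.50e-02 m^3/s


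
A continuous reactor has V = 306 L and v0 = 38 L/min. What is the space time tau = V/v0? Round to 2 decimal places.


tau = V / v0
tau = 306 / 38
tau = 8.05 min


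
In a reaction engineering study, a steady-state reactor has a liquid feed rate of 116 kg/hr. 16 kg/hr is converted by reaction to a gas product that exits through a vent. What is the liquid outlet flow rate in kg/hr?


Steady-state mass balance on the main outlet: F_out = F_in - F_removed
F_out = 116 - 16
F_out = 100 kg/hr


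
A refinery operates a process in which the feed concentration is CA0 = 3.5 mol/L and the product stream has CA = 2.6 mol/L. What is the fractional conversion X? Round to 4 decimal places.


X = (CA0 - CA) / CA0
X = (3.5 - 2.6) / 3.5
X = 0.9 / 3.5
X = 0.2571


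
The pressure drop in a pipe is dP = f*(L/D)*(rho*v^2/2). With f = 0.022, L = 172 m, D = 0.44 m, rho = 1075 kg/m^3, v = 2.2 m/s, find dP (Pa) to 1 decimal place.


dP = f * (L/D) * (rho*v^2/2)
dP = 0.022 * (172/0.44) * (1075*2.2^2/2)
L/D = 390.90909091
rho*v^2/2 = 1075*4.84/2 = 2601.5
dP = 0.022 * 390.90909091 * 2601.5
dP = 22372.9 Pa


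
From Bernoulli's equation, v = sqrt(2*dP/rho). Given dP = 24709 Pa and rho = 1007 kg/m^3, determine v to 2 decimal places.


v = sqrt(2*dP/rho)
v = sqrt(2*24709/1007)
v = sqrt(49.074479)
v = 7.01 m/s


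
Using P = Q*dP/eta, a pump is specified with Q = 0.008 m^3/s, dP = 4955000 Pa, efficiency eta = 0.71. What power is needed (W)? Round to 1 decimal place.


P = Q * dP / eta
P = 0.008 * 4955000 / 0.71
P = 39640.0 / 0.71
P = 55831.0 W


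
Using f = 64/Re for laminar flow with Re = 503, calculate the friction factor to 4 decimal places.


f = 64 / Re
f = 64 / 503
f = 0.1272


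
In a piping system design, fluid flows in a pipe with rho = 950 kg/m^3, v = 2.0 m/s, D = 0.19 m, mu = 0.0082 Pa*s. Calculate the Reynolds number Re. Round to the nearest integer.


Re = rho * v * D / mu
Re = 950 * 2.0 * 0.19 / 0.0082
Re = 361.0 / 0.0082
Re = 44024


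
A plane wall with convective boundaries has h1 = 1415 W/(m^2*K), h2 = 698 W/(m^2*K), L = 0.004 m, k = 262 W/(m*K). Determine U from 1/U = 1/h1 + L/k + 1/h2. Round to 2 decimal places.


1/U = 1/h1 + L/k + 1/h2
1/U = 1/1415 + 0.004/262 + 1/698
1/U = 0.0007067138 + 1.52672e-05 + 0.0014326648
1/U = 0.0021546458
U = 464.11 W/(m^2*K)


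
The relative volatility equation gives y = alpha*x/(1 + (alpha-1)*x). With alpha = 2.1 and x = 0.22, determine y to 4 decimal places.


y = alpha*x / (1 + (alpha-1)*x)
y = 2.1*0.22 / (1 + (2.1-1)*0.22)
y = 0.462 / (1 + 0.242)
y = 0.462 / 1.242
y = 0.3720


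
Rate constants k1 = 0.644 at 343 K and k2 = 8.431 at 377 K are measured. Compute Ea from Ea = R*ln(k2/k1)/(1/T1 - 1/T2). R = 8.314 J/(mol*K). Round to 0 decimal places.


Ea = R * ln(k2/k1) / (1/T1 - 1/T2)
ln(k2/k1) = ln(8.431/0.644) = 2.5719719
1/T1 - 1/T2 = 1/343 - 1/377 = 0.000262932001
Ea = 8.314 * 2.5719719 / 0.000262932001
Ea = 81327 J/mol


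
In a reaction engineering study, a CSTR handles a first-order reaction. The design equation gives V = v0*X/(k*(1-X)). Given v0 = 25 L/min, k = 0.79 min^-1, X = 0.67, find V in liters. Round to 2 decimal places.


V = v0 * X / (k * (1 - X))
V = 25 * 0.67 / (0.79 * (1 - 0.67))
V = 16.75 / (0.79 * 0.33)
V = 16.75 / 0.2607
V = 64.25 L
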